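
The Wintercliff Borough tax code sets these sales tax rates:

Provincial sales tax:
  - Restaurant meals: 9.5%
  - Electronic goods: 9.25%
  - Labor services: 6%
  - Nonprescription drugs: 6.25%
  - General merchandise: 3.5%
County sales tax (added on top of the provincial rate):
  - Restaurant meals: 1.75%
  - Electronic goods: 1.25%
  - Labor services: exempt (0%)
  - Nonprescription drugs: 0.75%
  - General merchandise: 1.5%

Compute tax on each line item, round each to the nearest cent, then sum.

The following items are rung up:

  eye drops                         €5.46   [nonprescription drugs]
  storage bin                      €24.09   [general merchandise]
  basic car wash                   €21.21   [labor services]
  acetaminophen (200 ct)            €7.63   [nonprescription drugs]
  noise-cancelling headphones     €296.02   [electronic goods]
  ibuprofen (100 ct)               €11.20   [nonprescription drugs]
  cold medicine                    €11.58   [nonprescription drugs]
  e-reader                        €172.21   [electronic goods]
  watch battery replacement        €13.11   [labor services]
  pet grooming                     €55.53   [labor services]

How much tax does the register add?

€58.25

Eye drops €5.46: nonprescription drugs → 6.25% + 0.75% county = 7% → €0.38
Storage bin €24.09: general merchandise → 3.5% + 1.5% county = 5% → €1.20
Basic car wash €21.21: labor services → 6% + 0% county = 6% → €1.27
Acetaminophen (200 ct) €7.63: nonprescription drugs → 6.25% + 0.75% county = 7% → €0.53
Noise-cancelling headphones €296.02: electronic goods → 9.25% + 1.25% county = 10.5% → €31.08
Ibuprofen (100 ct) €11.20: nonprescription drugs → 6.25% + 0.75% county = 7% → €0.78
Cold medicine €11.58: nonprescription drugs → 6.25% + 0.75% county = 7% → €0.81
E-reader €172.21: electronic goods → 9.25% + 1.25% county = 10.5% → €18.08
Watch battery replacement €13.11: labor services → 6% + 0% county = 6% → €0.79
Pet grooming €55.53: labor services → 6% + 0% county = 6% → €3.33
Total tax = €0.38 + €1.20 + €1.27 + €0.53 + €31.08 + €0.78 + €0.81 + €18.08 + €0.79 + €3.33 = €58.25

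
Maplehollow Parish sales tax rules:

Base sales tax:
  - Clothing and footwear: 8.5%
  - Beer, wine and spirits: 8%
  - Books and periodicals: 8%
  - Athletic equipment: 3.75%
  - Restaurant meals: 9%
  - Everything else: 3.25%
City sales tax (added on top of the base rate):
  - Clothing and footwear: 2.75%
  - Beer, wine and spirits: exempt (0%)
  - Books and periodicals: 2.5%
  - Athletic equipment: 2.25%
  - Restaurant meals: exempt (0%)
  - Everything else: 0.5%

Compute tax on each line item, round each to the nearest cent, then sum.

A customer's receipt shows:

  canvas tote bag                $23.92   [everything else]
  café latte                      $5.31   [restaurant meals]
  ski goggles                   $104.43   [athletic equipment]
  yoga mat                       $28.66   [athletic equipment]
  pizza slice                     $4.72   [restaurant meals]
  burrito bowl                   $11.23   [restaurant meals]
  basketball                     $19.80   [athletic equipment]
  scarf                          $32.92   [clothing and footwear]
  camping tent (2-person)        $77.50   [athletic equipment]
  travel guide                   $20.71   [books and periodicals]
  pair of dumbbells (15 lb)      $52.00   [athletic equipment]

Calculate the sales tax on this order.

Canvas tote bag $23.92: everything else → 3.25% + 0.5% city = 3.75% → $0.90
Café latte $5.31: restaurant meals → 9% + 0% city = 9% → $0.48
Ski goggles $104.43: athletic equipment → 3.75% + 2.25% city = 6% → $6.27
Yoga mat $28.66: athletic equipment → 3.75% + 2.25% city = 6% → $1.72
Pizza slice $4.72: restaurant meals → 9% + 0% city = 9% → $0.42
Burrito bowl $11.23: restaurant meals → 9% + 0% city = 9% → $1.01
Basketball $19.80: athletic equipment → 3.75% + 2.25% city = 6% → $1.19
Scarf $32.92: clothing and footwear → 8.5% + 2.75% city = 11.25% → $3.70
Camping tent (2-person) $77.50: athletic equipment → 3.75% + 2.25% city = 6% → $4.65
Travel guide $20.71: books and periodicals → 8% + 2.5% city = 10.5% → $2.17
Pair of dumbbells (15 lb) $52.00: athletic equipment → 3.75% + 2.25% city = 6% → $3.12
Total tax = $0.90 + $0.48 + $6.27 + $1.72 + $0.42 + $1.01 + $1.19 + $3.70 + $4.65 + $2.17 + $3.12 = $25.63

$25.63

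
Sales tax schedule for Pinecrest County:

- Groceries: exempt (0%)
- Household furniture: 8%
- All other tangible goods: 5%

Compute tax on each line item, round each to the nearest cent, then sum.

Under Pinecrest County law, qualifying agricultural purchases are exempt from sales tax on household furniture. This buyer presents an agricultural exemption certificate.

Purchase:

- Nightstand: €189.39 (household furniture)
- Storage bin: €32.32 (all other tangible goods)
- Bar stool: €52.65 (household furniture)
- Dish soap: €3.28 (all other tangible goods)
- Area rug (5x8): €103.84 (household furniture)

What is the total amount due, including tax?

€383.26

Nightstand €189.39: household furniture, buyer-exempt → 0% → €0.00
Storage bin €32.32: all other tangible goods → 5% → €1.62
Bar stool €52.65: household furniture, buyer-exempt → 0% → €0.00
Dish soap €3.28: all other tangible goods → 5% → €0.16
Area rug (5x8) €103.84: household furniture, buyer-exempt → 0% → €0.00
Subtotal = €381.48; tax = €1.78; total due = €383.26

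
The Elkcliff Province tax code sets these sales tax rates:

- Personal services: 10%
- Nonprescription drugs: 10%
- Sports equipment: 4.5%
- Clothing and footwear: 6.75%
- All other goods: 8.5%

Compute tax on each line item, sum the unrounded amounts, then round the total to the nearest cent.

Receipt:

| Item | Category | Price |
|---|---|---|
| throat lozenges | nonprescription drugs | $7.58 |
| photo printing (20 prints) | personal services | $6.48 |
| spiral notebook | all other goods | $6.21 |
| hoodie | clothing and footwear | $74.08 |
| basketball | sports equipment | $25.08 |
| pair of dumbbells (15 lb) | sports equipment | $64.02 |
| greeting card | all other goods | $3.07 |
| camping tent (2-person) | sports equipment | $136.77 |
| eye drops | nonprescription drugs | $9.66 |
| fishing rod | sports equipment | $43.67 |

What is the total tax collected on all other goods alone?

Spiral notebook $6.21: all other goods → 8.5% → $0.52785
Greeting card $3.07: all other goods → 8.5% → $0.26095
Tax on all other goods: unrounded sum = $0.7888 → $0.79

$0.79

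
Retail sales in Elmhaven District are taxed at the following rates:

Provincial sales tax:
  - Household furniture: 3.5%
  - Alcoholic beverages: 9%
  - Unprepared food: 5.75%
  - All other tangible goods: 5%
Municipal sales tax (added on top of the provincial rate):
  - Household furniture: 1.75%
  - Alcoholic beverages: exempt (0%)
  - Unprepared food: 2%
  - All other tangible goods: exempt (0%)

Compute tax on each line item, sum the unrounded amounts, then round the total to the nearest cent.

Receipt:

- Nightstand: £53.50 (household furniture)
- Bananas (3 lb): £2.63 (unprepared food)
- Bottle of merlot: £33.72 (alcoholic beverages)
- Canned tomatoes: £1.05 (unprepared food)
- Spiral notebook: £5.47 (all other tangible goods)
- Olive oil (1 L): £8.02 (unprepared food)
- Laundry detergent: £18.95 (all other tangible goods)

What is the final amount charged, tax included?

£131.31

Nightstand £53.50: household furniture → 3.5% + 1.75% municipal = 5.25% → £2.80875
Bananas (3 lb) £2.63: unprepared food → 5.75% + 2% municipal = 7.75% → £0.203825
Bottle of merlot £33.72: alcoholic beverages → 9% + 0% municipal = 9% → £3.0348
Canned tomatoes £1.05: unprepared food → 5.75% + 2% municipal = 7.75% → £0.081375
Spiral notebook £5.47: all other tangible goods → 5% + 0% municipal = 5% → £0.2735
Olive oil (1 L) £8.02: unprepared food → 5.75% + 2% municipal = 7.75% → £0.62155
Laundry detergent £18.95: all other tangible goods → 5% + 0% municipal = 5% → £0.9475
Subtotal = £123.34; unrounded tax = £7.9713 → £7.97; total due = £131.31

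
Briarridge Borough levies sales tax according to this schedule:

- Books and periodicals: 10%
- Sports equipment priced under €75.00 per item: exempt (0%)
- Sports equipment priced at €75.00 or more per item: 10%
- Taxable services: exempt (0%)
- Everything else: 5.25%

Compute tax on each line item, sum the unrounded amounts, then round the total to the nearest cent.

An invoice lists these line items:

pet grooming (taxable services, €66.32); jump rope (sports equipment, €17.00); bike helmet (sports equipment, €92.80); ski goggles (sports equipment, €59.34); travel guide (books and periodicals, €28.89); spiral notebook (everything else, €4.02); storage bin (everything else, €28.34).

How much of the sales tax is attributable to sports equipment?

€9.28

Jump rope €17.00: sports equipment, under €75.00 → 0% → €0.00
Bike helmet €92.80: sports equipment, €75.00 or more → 10% → €9.28
Ski goggles €59.34: sports equipment, under €75.00 → 0% → €0.00
Tax on sports equipment: unrounded sum = €9.28 → €9.28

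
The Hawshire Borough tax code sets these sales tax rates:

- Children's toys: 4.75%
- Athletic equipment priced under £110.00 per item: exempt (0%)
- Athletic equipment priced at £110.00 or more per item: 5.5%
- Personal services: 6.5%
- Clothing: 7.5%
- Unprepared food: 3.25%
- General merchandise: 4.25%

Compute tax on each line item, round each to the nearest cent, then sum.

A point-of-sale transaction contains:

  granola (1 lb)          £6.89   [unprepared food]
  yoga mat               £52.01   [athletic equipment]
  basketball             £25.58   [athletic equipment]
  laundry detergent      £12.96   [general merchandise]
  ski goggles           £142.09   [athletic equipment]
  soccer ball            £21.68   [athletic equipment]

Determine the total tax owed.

£8.58

Granola (1 lb) £6.89: unprepared food → 3.25% → £0.22
Yoga mat £52.01: athletic equipment, under £110.00 → 0% → £0.00
Basketball £25.58: athletic equipment, under £110.00 → 0% → £0.00
Laundry detergent £12.96: general merchandise → 4.25% → £0.55
Ski goggles £142.09: athletic equipment, £110.00 or more → 5.5% → £7.81
Soccer ball £21.68: athletic equipment, under £110.00 → 0% → £0.00
Total tax = £0.22 + £0.55 + £7.81 = £8.58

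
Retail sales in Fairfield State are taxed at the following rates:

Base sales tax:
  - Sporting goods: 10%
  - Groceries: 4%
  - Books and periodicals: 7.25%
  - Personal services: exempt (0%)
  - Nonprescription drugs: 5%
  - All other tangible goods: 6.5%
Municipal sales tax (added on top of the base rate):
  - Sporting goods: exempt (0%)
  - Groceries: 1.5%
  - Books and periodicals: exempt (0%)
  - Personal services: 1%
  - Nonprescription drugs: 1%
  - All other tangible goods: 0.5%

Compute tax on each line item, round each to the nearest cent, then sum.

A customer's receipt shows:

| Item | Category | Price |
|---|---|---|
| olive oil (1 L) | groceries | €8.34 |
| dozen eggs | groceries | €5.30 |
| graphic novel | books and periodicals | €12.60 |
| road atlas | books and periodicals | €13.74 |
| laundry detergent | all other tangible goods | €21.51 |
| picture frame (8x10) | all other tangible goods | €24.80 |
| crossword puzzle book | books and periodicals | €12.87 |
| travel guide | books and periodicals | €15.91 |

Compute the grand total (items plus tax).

Olive oil (1 L) €8.34: groceries → 4% + 1.5% municipal = 5.5% → €0.46
Dozen eggs €5.30: groceries → 4% + 1.5% municipal = 5.5% → €0.29
Graphic novel €12.60: books and periodicals → 7.25% + 0% municipal = 7.25% → €0.91
Road atlas €13.74: books and periodicals → 7.25% + 0% municipal = 7.25% → €1.00
Laundry detergent €21.51: all other tangible goods → 6.5% + 0.5% municipal = 7% → €1.51
Picture frame (8x10) €24.80: all other tangible goods → 6.5% + 0.5% municipal = 7% → €1.74
Crossword puzzle book €12.87: books and periodicals → 7.25% + 0% municipal = 7.25% → €0.93
Travel guide €15.91: books and periodicals → 7.25% + 0% municipal = 7.25% → €1.15
Subtotal = €115.07; tax = €7.99; total due = €123.06

€123.06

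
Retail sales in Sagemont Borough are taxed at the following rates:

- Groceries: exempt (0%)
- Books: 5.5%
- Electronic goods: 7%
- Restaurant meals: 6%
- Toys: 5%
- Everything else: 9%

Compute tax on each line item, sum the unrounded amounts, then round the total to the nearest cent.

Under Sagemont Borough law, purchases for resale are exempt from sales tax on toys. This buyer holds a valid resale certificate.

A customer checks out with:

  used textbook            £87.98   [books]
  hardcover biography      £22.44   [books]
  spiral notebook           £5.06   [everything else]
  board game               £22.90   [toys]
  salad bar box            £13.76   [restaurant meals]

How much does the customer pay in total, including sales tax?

Used textbook £87.98: books → 5.5% → £4.8389
Hardcover biography £22.44: books → 5.5% → £1.2342
Spiral notebook £5.06: everything else → 9% → £0.4554
Board game £22.90: toys, buyer-exempt → 0% → £0.00
Salad bar box £13.76: restaurant meals → 6% → £0.8256
Subtotal = £152.14; unrounded tax = £7.3541 → £7.35; total due = £159.49

£159.49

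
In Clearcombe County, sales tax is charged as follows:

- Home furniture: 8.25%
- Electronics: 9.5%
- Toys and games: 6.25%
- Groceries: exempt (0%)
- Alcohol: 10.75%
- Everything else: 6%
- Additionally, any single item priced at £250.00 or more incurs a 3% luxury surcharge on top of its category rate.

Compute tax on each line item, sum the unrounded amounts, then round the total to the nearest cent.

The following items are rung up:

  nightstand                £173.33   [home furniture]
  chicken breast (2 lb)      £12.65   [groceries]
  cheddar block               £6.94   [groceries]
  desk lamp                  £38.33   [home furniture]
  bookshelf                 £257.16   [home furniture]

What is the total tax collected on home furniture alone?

£46.39

Nightstand £173.33: home furniture → 8.25% → £14.299725
Desk lamp £38.33: home furniture → 8.25% → £3.162225
Bookshelf £257.16: home furniture → 8.25% + 3% surcharge = 11.25% → £28.9305
Tax on home furniture: unrounded sum = £46.39245 → £46.39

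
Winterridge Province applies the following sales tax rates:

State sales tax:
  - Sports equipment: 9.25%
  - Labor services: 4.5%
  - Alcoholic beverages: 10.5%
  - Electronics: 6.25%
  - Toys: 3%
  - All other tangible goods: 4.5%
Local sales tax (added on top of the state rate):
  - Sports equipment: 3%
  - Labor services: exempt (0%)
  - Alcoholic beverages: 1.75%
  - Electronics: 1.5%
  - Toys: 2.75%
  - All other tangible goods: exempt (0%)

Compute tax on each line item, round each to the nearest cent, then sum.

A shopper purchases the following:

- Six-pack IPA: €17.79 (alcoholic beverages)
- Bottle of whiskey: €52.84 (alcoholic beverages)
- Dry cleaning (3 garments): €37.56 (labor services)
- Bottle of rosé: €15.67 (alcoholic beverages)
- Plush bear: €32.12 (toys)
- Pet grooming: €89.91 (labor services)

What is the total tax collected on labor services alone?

Dry cleaning (3 garments) €37.56: labor services → 4.5% + 0% local = 4.5% → €1.69
Pet grooming €89.91: labor services → 4.5% + 0% local = 4.5% → €4.05
Tax on labor services = €1.69 + €4.05 = €5.74

€5.74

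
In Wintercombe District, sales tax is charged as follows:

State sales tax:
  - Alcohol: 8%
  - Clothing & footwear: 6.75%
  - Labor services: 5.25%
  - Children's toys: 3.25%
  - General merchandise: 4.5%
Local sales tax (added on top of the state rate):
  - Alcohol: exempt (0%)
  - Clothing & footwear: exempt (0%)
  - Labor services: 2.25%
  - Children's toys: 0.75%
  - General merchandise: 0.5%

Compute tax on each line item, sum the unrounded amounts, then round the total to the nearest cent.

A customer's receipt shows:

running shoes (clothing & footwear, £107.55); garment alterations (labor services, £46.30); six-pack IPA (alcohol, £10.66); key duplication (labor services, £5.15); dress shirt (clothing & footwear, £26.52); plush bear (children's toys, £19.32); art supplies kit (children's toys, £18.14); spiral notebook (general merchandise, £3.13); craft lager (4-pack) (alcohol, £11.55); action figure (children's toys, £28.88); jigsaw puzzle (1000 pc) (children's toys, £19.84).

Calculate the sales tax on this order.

Running shoes £107.55: clothing & footwear → 6.75% + 0% local = 6.75% → £7.259625
Garment alterations £46.30: labor services → 5.25% + 2.25% local = 7.5% → £3.4725
Six-pack IPA £10.66: alcohol → 8% + 0% local = 8% → £0.8528
Key duplication £5.15: labor services → 5.25% + 2.25% local = 7.5% → £0.38625
Dress shirt £26.52: clothing & footwear → 6.75% + 0% local = 6.75% → £1.7901
Plush bear £19.32: children's toys → 3.25% + 0.75% local = 4% → £0.7728
Art supplies kit £18.14: children's toys → 3.25% + 0.75% local = 4% → £0.7256
Spiral notebook £3.13: general merchandise → 4.5% + 0.5% local = 5% → £0.1565
Craft lager (4-pack) £11.55: alcohol → 8% + 0% local = 8% → £0.924
Action figure £28.88: children's toys → 3.25% + 0.75% local = 4% → £1.1552
Jigsaw puzzle (1000 pc) £19.84: children's toys → 3.25% + 0.75% local = 4% → £0.7936
Unrounded tax sum = £18.288975 → £18.29

£18.29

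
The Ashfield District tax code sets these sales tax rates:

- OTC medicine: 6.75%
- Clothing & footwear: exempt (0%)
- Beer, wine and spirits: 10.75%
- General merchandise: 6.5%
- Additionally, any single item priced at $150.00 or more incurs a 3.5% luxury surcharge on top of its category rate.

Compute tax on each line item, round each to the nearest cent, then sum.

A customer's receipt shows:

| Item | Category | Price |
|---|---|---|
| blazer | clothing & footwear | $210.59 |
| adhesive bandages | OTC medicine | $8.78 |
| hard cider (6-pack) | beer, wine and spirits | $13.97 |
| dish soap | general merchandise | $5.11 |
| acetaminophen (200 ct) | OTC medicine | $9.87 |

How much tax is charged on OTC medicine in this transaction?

Adhesive bandages $8.78: OTC medicine → 6.75% → $0.59
Acetaminophen (200 ct) $9.87: OTC medicine → 6.75% → $0.67
Tax on OTC medicine = $0.59 + $0.67 = $1.26

$1.26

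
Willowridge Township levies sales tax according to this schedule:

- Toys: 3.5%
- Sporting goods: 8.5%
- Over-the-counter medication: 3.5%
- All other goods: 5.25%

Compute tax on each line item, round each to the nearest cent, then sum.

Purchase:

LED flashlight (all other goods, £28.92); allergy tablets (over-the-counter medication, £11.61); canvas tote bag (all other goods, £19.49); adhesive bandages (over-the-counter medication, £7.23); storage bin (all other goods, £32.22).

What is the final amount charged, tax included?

LED flashlight £28.92: all other goods → 5.25% → £1.52
Allergy tablets £11.61: over-the-counter medication → 3.5% → £0.41
Canvas tote bag £19.49: all other goods → 5.25% → £1.02
Adhesive bandages £7.23: over-the-counter medication → 3.5% → £0.25
Storage bin £32.22: all other goods → 5.25% → £1.69
Subtotal = £99.47; tax = £4.89; total due = £104.36

£104.36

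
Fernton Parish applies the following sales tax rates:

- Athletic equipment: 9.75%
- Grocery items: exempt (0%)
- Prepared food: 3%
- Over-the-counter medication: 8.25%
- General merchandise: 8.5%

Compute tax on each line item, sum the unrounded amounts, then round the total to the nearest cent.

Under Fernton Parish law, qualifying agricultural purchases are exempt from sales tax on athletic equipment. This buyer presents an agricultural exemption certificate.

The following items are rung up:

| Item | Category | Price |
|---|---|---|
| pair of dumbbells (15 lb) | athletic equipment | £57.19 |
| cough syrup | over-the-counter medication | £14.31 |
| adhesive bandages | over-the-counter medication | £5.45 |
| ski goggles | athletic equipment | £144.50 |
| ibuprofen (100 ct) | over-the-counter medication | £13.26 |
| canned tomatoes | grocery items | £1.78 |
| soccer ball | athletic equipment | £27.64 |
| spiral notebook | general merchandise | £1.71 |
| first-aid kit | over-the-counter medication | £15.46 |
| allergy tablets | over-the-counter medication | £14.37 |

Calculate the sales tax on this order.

Pair of dumbbells (15 lb) £57.19: athletic equipment, buyer-exempt → 0% → £0.00
Cough syrup £14.31: over-the-counter medication → 8.25% → £1.180575
Adhesive bandages £5.45: over-the-counter medication → 8.25% → £0.449625
Ski goggles £144.50: athletic equipment, buyer-exempt → 0% → £0.00
Ibuprofen (100 ct) £13.26: over-the-counter medication → 8.25% → £1.09395
Canned tomatoes £1.78: grocery items → 0% → £0.00
Soccer ball £27.64: athletic equipment, buyer-exempt → 0% → £0.00
Spiral notebook £1.71: general merchandise → 8.5% → £0.14535
First-aid kit £15.46: over-the-counter medication → 8.25% → £1.27545
Allergy tablets £14.37: over-the-counter medication → 8.25% → £1.185525
Unrounded tax sum = £5.330475 → £5.33

£5.33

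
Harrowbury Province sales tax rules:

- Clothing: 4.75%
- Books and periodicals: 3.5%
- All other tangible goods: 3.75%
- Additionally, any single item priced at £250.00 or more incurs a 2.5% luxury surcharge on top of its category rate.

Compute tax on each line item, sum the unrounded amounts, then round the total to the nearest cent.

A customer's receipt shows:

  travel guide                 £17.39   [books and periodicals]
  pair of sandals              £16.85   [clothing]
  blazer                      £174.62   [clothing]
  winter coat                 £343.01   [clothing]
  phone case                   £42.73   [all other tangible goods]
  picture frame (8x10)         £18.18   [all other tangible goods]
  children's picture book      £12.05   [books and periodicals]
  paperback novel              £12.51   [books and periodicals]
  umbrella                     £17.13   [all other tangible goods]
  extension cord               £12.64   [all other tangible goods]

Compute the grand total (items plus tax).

Travel guide £17.39: books and periodicals → 3.5% → £0.60865
Pair of sandals £16.85: clothing → 4.75% → £0.800375
Blazer £174.62: clothing → 4.75% → £8.29445
Winter coat £343.01: clothing → 4.75% + 2.5% surcharge = 7.25% → £24.868225
Phone case £42.73: all other tangible goods → 3.75% → £1.602375
Picture frame (8x10) £18.18: all other tangible goods → 3.75% → £0.68175
Children's picture book £12.05: books and periodicals → 3.5% → £0.42175
Paperback novel £12.51: books and periodicals → 3.5% → £0.43785
Umbrella £17.13: all other tangible goods → 3.75% → £0.642375
Extension cord £12.64: all other tangible goods → 3.75% → £0.474
Subtotal = £667.11; unrounded tax = £38.8318 → £38.83; total due = £705.94

£705.94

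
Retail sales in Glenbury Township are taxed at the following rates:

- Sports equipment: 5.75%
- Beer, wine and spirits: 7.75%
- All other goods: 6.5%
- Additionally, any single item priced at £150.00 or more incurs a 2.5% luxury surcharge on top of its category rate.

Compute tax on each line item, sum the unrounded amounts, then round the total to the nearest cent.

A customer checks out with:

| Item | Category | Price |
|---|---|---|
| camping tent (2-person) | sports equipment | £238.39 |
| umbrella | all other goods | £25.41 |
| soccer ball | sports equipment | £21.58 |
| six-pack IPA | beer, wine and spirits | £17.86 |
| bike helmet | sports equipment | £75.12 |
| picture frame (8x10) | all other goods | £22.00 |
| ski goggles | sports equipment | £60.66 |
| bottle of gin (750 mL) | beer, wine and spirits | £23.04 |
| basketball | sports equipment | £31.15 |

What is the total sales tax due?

£36.76

Camping tent (2-person) £238.39: sports equipment → 5.75% + 2.5% surcharge = 8.25% → £19.667175
Umbrella £25.41: all other goods → 6.5% → £1.65165
Soccer ball £21.58: sports equipment → 5.75% → £1.24085
Six-pack IPA £17.86: beer, wine and spirits → 7.75% → £1.38415
Bike helmet £75.12: sports equipment → 5.75% → £4.3194
Picture frame (8x10) £22.00: all other goods → 6.5% → £1.43
Ski goggles £60.66: sports equipment → 5.75% → £3.48795
Bottle of gin (750 mL) £23.04: beer, wine and spirits → 7.75% → £1.7856
Basketball £31.15: sports equipment → 5.75% → £1.791125
Unrounded tax sum = £36.7579 → £36.76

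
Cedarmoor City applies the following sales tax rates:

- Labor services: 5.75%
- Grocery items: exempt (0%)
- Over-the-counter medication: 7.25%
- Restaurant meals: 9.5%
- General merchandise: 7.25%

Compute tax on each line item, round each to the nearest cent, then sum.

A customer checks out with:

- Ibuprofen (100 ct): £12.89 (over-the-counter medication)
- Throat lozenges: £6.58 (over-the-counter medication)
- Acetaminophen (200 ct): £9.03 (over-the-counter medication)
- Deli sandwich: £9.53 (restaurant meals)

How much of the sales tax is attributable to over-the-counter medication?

£2.06

Ibuprofen (100 ct) £12.89: over-the-counter medication → 7.25% → £0.93
Throat lozenges £6.58: over-the-counter medication → 7.25% → £0.48
Acetaminophen (200 ct) £9.03: over-the-counter medication → 7.25% → £0.65
Tax on over-the-counter medication = £0.93 + £0.48 + £0.65 = £2.06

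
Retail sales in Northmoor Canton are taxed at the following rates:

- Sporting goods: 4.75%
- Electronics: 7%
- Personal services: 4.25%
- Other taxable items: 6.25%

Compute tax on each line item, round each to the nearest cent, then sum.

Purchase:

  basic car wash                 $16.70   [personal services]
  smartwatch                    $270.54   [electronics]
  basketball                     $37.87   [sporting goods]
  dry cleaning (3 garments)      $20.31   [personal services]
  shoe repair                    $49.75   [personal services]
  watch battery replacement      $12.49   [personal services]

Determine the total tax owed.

Basic car wash $16.70: personal services → 4.25% → $0.71
Smartwatch $270.54: electronics → 7% → $18.94
Basketball $37.87: sporting goods → 4.75% → $1.80
Dry cleaning (3 garments) $20.31: personal services → 4.25% → $0.86
Shoe repair $49.75: personal services → 4.25% → $2.11
Watch battery replacement $12.49: personal services → 4.25% → $0.53
Total tax = $0.71 + $18.94 + $1.80 + $0.86 + $2.11 + $0.53 = $24.95

$24.95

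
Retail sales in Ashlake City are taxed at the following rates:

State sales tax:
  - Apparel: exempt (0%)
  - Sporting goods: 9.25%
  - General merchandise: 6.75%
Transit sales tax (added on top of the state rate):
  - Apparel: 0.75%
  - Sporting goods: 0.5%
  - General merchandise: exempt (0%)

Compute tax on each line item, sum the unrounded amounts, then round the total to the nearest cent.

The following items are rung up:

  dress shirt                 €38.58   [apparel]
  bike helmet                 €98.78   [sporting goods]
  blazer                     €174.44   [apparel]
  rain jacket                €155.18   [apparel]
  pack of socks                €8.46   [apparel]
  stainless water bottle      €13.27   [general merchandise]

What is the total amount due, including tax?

Dress shirt €38.58: apparel → 0% + 0.75% transit = 0.75% → €0.28935
Bike helmet €98.78: sporting goods → 9.25% + 0.5% transit = 9.75% → €9.63105
Blazer €174.44: apparel → 0% + 0.75% transit = 0.75% → €1.3083
Rain jacket €155.18: apparel → 0% + 0.75% transit = 0.75% → €1.16385
Pack of socks €8.46: apparel → 0% + 0.75% transit = 0.75% → €0.06345
Stainless water bottle €13.27: general merchandise → 6.75% + 0% transit = 6.75% → €0.895725
Subtotal = €488.71; unrounded tax = €13.351725 → €13.35; total due = €502.06

€502.06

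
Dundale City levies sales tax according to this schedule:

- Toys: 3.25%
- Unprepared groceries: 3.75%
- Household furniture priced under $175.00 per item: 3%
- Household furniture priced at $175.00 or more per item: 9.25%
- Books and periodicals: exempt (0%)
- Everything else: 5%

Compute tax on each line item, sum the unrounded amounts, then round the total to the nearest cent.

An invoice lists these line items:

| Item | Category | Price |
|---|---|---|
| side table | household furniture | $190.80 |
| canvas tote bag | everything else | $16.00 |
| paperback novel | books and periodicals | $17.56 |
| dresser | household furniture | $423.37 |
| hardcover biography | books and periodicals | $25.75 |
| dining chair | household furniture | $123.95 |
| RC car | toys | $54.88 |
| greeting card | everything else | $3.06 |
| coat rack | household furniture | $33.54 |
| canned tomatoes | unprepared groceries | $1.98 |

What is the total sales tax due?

Side table $190.80: household furniture, $175.00 or more → 9.25% → $17.649
Canvas tote bag $16.00: everything else → 5% → $0.80
Paperback novel $17.56: books and periodicals → 0% → $0.00
Dresser $423.37: household furniture, $175.00 or more → 9.25% → $39.161725
Hardcover biography $25.75: books and periodicals → 0% → $0.00
Dining chair $123.95: household furniture, under $175.00 → 3% → $3.7185
RC car $54.88: toys → 3.25% → $1.7836
Greeting card $3.06: everything else → 5% → $0.153
Coat rack $33.54: household furniture, under $175.00 → 3% → $1.0062
Canned tomatoes $1.98: unprepared groceries → 3.75% → $0.07425
Unrounded tax sum = $64.346275 → $64.35

$64.35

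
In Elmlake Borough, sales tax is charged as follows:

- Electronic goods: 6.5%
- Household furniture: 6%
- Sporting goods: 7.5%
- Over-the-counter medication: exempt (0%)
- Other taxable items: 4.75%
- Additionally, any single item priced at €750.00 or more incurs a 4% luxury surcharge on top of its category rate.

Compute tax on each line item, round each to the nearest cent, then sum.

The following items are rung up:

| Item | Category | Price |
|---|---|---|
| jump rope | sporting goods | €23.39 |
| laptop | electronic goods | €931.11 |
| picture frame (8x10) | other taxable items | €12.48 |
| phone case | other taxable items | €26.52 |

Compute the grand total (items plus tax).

Jump rope €23.39: sporting goods → 7.5% → €1.75
Laptop €931.11: electronic goods → 6.5% + 4% surcharge = 10.5% → €97.77
Picture frame (8x10) €12.48: other taxable items → 4.75% → €0.59
Phone case €26.52: other taxable items → 4.75% → €1.26
Subtotal = €993.50; tax = €101.37; total due = €1094.87

€1094.87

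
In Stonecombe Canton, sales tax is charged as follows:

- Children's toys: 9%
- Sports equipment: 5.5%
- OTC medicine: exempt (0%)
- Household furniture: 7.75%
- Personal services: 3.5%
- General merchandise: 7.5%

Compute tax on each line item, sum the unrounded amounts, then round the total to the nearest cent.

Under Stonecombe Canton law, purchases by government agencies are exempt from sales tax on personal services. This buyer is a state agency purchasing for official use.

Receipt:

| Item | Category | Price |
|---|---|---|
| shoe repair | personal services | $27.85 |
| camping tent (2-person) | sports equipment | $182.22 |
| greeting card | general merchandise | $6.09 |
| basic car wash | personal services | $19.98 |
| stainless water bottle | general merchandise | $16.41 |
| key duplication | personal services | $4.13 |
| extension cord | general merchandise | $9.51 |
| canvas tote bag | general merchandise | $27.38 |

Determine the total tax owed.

$14.48

Shoe repair $27.85: personal services, buyer-exempt → 0% → $0.00
Camping tent (2-person) $182.22: sports equipment → 5.5% → $10.0221
Greeting card $6.09: general merchandise → 7.5% → $0.45675
Basic car wash $19.98: personal services, buyer-exempt → 0% → $0.00
Stainless water bottle $16.41: general merchandise → 7.5% → $1.23075
Key duplication $4.13: personal services, buyer-exempt → 0% → $0.00
Extension cord $9.51: general merchandise → 7.5% → $0.71325
Canvas tote bag $27.38: general merchandise → 7.5% → $2.0535
Unrounded tax sum = $14.47635 → $14.48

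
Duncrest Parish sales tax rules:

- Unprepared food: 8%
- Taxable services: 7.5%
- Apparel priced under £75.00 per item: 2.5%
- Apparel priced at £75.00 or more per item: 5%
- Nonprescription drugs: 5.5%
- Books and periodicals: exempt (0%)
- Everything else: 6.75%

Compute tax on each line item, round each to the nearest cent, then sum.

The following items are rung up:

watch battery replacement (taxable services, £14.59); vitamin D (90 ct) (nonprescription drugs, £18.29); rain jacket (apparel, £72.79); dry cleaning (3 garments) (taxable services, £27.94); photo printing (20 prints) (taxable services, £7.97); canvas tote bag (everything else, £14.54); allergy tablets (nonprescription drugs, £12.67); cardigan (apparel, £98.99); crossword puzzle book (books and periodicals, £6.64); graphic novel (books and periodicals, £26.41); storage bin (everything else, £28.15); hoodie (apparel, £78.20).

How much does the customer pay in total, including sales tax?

Watch battery replacement £14.59: taxable services → 7.5% → £1.09
Vitamin D (90 ct) £18.29: nonprescription drugs → 5.5% → £1.01
Rain jacket £72.79: apparel, under £75.00 → 2.5% → £1.82
Dry cleaning (3 garments) £27.94: taxable services → 7.5% → £2.10
Photo printing (20 prints) £7.97: taxable services → 7.5% → £0.60
Canvas tote bag £14.54: everything else → 6.75% → £0.98
Allergy tablets £12.67: nonprescription drugs → 5.5% → £0.70
Cardigan £98.99: apparel, £75.00 or more → 5% → £4.95
Crossword puzzle book £6.64: books and periodicals → 0% → £0.00
Graphic novel £26.41: books and periodicals → 0% → £0.00
Storage bin £28.15: everything else → 6.75% → £1.90
Hoodie £78.20: apparel, £75.00 or more → 5% → £3.91
Subtotal = £407.18; tax = £19.06; total due = £426.24

£426.24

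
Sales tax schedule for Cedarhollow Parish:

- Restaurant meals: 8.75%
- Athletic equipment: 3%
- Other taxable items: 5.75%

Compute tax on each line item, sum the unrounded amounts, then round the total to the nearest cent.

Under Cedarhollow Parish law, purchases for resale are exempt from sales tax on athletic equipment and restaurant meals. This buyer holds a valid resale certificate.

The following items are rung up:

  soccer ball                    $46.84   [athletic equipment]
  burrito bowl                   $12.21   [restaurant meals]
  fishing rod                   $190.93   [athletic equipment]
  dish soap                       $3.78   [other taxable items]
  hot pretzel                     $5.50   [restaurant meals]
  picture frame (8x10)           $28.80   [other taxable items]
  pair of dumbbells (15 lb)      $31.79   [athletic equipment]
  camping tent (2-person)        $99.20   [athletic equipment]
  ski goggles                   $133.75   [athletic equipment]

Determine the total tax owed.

Soccer ball $46.84: athletic equipment, buyer-exempt → 0% → $0.00
Burrito bowl $12.21: restaurant meals, buyer-exempt → 0% → $0.00
Fishing rod $190.93: athletic equipment, buyer-exempt → 0% → $0.00
Dish soap $3.78: other taxable items → 5.75% → $0.21735
Hot pretzel $5.50: restaurant meals, buyer-exempt → 0% → $0.00
Picture frame (8x10) $28.80: other taxable items → 5.75% → $1.656
Pair of dumbbells (15 lb) $31.79: athletic equipment, buyer-exempt → 0% → $0.00
Camping tent (2-person) $99.20: athletic equipment, buyer-exempt → 0% → $0.00
Ski goggles $133.75: athletic equipment, buyer-exempt → 0% → $0.00
Unrounded tax sum = $1.87335 → $1.87

$1.87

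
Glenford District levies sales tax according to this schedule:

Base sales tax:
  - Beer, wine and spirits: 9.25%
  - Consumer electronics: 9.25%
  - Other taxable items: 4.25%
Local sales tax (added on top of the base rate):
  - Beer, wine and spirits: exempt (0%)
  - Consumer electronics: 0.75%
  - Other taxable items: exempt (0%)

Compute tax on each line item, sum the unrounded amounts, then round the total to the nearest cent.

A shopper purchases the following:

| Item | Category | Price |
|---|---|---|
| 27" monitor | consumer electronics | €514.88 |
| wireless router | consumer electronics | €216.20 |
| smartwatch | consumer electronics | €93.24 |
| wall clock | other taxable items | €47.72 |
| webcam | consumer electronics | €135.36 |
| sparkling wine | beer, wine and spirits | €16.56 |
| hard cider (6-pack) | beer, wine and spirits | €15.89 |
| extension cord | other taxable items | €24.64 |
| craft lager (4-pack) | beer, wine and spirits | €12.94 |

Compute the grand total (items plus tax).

€1180.67

27" monitor €514.88: consumer electronics → 9.25% + 0.75% local = 10% → €51.488
Wireless router €216.20: consumer electronics → 9.25% + 0.75% local = 10% → €21.62
Smartwatch €93.24: consumer electronics → 9.25% + 0.75% local = 10% → €9.324
Wall clock €47.72: other taxable items → 4.25% + 0% local = 4.25% → €2.0281
Webcam €135.36: consumer electronics → 9.25% + 0.75% local = 10% → €13.536
Sparkling wine €16.56: beer, wine and spirits → 9.25% + 0% local = 9.25% → €1.5318
Hard cider (6-pack) €15.89: beer, wine and spirits → 9.25% + 0% local = 9.25% → €1.469825
Extension cord €24.64: other taxable items → 4.25% + 0% local = 4.25% → €1.0472
Craft lager (4-pack) €12.94: beer, wine and spirits → 9.25% + 0% local = 9.25% → €1.19695
Subtotal = €1077.43; unrounded tax = €103.241875 → €103.24; total due = €1180.67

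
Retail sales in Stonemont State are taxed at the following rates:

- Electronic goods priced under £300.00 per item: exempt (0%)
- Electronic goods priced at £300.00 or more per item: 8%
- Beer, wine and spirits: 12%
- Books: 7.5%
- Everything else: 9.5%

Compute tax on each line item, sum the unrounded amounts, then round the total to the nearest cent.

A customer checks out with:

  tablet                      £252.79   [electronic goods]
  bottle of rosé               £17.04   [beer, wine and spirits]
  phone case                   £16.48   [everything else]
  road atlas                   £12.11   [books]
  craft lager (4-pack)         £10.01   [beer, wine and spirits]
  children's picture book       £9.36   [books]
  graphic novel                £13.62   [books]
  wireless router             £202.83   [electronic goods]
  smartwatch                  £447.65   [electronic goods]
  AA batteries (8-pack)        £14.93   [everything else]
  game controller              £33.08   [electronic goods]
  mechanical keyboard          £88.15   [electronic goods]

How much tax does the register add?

£44.67

Tablet £252.79: electronic goods, under £300.00 → 0% → £0.00
Bottle of rosé £17.04: beer, wine and spirits → 12% → £2.0448
Phone case £16.48: everything else → 9.5% → £1.5656
Road atlas £12.11: books → 7.5% → £0.90825
Craft lager (4-pack) £10.01: beer, wine and spirits → 12% → £1.2012
Children's picture book £9.36: books → 7.5% → £0.702
Graphic novel £13.62: books → 7.5% → £1.0215
Wireless router £202.83: electronic goods, under £300.00 → 0% → £0.00
Smartwatch £447.65: electronic goods, £300.00 or more → 8% → £35.812
AA batteries (8-pack) £14.93: everything else → 9.5% → £1.41835
Game controller £33.08: electronic goods, under £300.00 → 0% → £0.00
Mechanical keyboard £88.15: electronic goods, under £300.00 → 0% → £0.00
Unrounded tax sum = £44.6737 → £44.67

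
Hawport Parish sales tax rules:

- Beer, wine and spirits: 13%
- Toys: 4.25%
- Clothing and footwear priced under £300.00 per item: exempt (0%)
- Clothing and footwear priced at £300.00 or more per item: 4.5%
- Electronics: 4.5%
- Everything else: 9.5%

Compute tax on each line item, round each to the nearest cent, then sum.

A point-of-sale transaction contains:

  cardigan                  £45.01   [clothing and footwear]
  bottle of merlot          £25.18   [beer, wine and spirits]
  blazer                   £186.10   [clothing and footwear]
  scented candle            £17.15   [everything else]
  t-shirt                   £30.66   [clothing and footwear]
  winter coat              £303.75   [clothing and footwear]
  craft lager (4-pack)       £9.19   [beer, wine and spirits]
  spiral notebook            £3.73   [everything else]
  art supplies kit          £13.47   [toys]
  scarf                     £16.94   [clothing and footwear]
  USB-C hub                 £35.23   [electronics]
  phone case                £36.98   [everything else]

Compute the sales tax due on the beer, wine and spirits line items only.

£4.46

Bottle of merlot £25.18: beer, wine and spirits → 13% → £3.27
Craft lager (4-pack) £9.19: beer, wine and spirits → 13% → £1.19
Tax on beer, wine and spirits = £3.27 + £1.19 = £4.46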